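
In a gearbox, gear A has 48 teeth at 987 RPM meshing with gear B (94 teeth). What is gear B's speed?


Given: N1 = 48 teeth, w1 = 987 RPM, N2 = 94 teeth
Using N1*w1 = N2*w2
w2 = N1*w1 / N2
w2 = 48*987 / 94
w2 = 47376 / 94
w2 = 504 RPM

504 RPM


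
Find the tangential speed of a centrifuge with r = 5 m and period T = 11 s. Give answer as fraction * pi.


Given: radius r = 5 m, period T = 11 s
Using v = 2*pi*r / T
v = 2*pi*5 / 11
v = 10*pi / 11
v = 10/11*pi m/s

10/11*pi m/s


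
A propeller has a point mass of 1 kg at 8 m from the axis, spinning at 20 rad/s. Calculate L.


Given: m = 1 kg, r = 8 m, omega = 20 rad/s
For a point mass: I = m*r^2
I = 1*8^2 = 1*64 = 64
L = I*omega = 64*20
L = 1280 kg*m^2/s

1280 kg*m^2/s


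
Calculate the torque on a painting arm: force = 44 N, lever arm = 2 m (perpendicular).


Given: F = 44 N, r = 2 m, angle = 90 deg (perpendicular)
Using tau = F * r * sin(90)
sin(90) = 1
tau = 44 * 2 * 1
tau = 88 Nm

88 Nm


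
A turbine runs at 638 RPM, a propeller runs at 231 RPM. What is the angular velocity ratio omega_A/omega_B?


Given: RPM_A = 638, RPM_B = 231
omega = 2*pi*RPM/60, so omega_A/omega_B = RPM_A / RPM_B
omega_A/omega_B = 638 / 231
omega_A/omega_B = 58/21

58/21


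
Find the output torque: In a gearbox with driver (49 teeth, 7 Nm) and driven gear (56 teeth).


Given: N1 = 49, N2 = 56, T1 = 7 Nm
Using T2/T1 = N2/N1
T2 = T1 * N2 / N1
T2 = 7 * 56 / 49
T2 = 392 / 49
T2 = 8 Nm

8 Nm


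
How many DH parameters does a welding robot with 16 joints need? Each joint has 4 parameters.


Given: 16 joints, 4 DH parameters per joint (d, theta, a, alpha)
Total DH parameters = number_of_joints * 4
Total = 16 * 4
Total = 64

64


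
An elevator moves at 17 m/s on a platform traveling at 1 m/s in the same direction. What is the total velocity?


Given: object velocity = 17 m/s, platform velocity = 1 m/s (same direction)
Using classical velocity addition: v_total = v_object + v_platform
v_total = 17 + 1
v_total = 18 m/s

18 m/s


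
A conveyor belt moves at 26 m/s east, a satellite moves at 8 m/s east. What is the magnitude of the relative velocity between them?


Given: v_A = 26 m/s east, v_B = 8 m/s east
Both move in the same direction; relative speed = |v_A - v_B|
|26 - 8| = |18|
= 18 m/s

18 m/s


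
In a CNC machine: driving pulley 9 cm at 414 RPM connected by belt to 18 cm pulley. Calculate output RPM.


Given: D1 = 9 cm, w1 = 414 RPM, D2 = 18 cm
Using D1*w1 = D2*w2
w2 = D1*w1 / D2
w2 = 9*414 / 18
w2 = 3726 / 18
w2 = 207 RPM

207 RPM


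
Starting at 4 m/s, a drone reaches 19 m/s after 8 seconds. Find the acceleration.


Given: initial velocity v0 = 4 m/s, final velocity v = 19 m/s, time t = 8 s
Using a = (v - v0) / t
a = (19 - 4) / 8
a = 15 / 8
a = 15/8 m/s^2

15/8 m/s^2


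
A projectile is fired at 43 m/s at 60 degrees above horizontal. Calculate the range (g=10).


Given: v0 = 43 m/s, theta = 60 deg, g = 10 m/s^2
sin(2*60) = sin(120) = sqrt(3)/2
Using R = v0^2 * sin(2*theta) / g
R = 43^2 * (sqrt(3)/2) / 10
R = 1849 * sqrt(3) / 20
R = 1849/20*sqrt(3) m

1849/20*sqrt(3) m


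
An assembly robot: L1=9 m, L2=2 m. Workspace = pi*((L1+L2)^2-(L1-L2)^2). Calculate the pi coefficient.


Given: L1 = 9, L2 = 2
(L1+L2)^2 = (11)^2 = 121
(L1-L2)^2 = (7)^2 = 49
Difference = 121 - 49 = 72
This equals 4*L1*L2 = 4*9*2 = 72
Workspace area = 72*pi

72


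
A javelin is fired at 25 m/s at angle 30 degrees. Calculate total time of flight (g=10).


Given: v0 = 25 m/s, theta = 30 deg, g = 10 m/s^2
sin(30) = 1/2
Using T = 2*v0*sin(theta) / g
T = 2*25*1/2 / 10
T = 25 / 10
T = 5/2 s

5/2 s


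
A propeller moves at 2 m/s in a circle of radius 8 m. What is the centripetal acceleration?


Given: v = 2 m/s, r = 8 m
Using a_c = v^2 / r
a_c = 2^2 / 8
a_c = 4 / 8
a_c = 1/2 m/s^2

1/2 m/s^2


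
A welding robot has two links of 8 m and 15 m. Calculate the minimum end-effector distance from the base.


Given: L1 = 8 m, L2 = 15 m
For a 2-link planar arm, min reach = |L1 - L2| (second link folded back)
Min reach = |8 - 15|
Min reach = 7 m

7 m


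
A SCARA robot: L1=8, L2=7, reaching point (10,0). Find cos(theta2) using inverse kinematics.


Given: L1 = 8, L2 = 7, target (x, y) = (10, 0)
Using cos(theta2) = (x^2 + y^2 - L1^2 - L2^2) / (2*L1*L2)
x^2 + y^2 = 10^2 + 0 = 100
L1^2 + L2^2 = 64 + 49 = 113
Numerator = 100 - 113 = -13
Denominator = 2*8*7 = 112
cos(theta2) = -13/112 = -13/112

-13/112


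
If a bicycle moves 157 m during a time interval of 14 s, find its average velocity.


Given: distance d = 157 m, time t = 14 s
Using v = d / t
v = 157 / 14
v = 157/14 m/s

157/14 m/s


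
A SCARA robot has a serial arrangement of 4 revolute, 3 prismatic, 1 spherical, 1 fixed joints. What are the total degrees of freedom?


Given: serial robot with 4 revolute, 3 prismatic, 1 spherical, 1 fixed joints
DOF contribution per joint type: revolute=1, prismatic=1, spherical=3, fixed=0
DOF = 4*1 + 3*1 + 1*3 + 1*0
DOF = 10

10


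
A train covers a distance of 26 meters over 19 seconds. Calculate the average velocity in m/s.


Given: distance d = 26 m, time t = 19 s
Using v = d / t
v = 26 / 19
v = 26/19 m/s

26/19 m/s


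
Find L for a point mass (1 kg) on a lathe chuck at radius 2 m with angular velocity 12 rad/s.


Given: m = 1 kg, r = 2 m, omega = 12 rad/s
For a point mass: I = m*r^2
I = 1*2^2 = 1*4 = 4
L = I*omega = 4*12
L = 48 kg*m^2/s

48 kg*m^2/s


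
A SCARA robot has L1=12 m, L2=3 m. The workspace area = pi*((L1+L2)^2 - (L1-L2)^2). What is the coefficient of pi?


Given: L1 = 12, L2 = 3
(L1+L2)^2 = (15)^2 = 225
(L1-L2)^2 = (9)^2 = 81
Difference = 225 - 81 = 144
This equals 4*L1*L2 = 4*12*3 = 144
Workspace area = 144*pi

144


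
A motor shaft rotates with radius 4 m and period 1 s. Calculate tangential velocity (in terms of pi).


Given: radius r = 4 m, period T = 1 s
Using v = 2*pi*r / T
v = 2*pi*4 / 1
v = 8*pi / 1
v = 8*pi m/s

8*pi m/s


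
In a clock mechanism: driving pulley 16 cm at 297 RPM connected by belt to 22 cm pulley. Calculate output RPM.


Given: D1 = 16 cm, w1 = 297 RPM, D2 = 22 cm
Using D1*w1 = D2*w2
w2 = D1*w1 / D2
w2 = 16*297 / 22
w2 = 4752 / 22
w2 = 216 RPM

216 RPM


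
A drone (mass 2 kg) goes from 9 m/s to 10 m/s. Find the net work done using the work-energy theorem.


Given: m = 2 kg, v0 = 9 m/s, v = 10 m/s
Using W = (1/2)*m*(v^2 - v0^2)
v^2 = 10^2 = 100
v0^2 = 9^2 = 81
v^2 - v0^2 = 100 - 81 = 19
W = (1/2)*2*19 = 19 J

19 J


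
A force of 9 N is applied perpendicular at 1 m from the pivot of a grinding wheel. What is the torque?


Given: F = 9 N, r = 1 m, angle = 90 deg (perpendicular)
Using tau = F * r * sin(90)
sin(90) = 1
tau = 9 * 1 * 1
tau = 9 Nm

9 Nm


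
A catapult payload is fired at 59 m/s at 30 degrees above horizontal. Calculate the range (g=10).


Given: v0 = 59 m/s, theta = 30 deg, g = 10 m/s^2
sin(2*30) = sin(60) = sqrt(3)/2
Using R = v0^2 * sin(2*theta) / g
R = 59^2 * (sqrt(3)/2) / 10
R = 3481 * sqrt(3) / 20
R = 3481/20*sqrt(3) m

3481/20*sqrt(3) m


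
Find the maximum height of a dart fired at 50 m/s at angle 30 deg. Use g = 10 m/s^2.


Given: v0 = 50 m/s, theta = 30 deg, g = 10 m/s^2
sin^2(30) = 1/4
Using H = v0^2 * sin^2(theta) / (2*g)
H = 50^2 * 1/4 / (2*10)
H = 2500 * 1/4 / 20
H = 625 / 20
H = 125/4 m

125/4 m


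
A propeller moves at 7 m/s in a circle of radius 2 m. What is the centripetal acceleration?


Given: v = 7 m/s, r = 2 m
Using a_c = v^2 / r
a_c = 7^2 / 2
a_c = 49 / 2
a_c = 49/2 m/s^2

49/2 m/s^2


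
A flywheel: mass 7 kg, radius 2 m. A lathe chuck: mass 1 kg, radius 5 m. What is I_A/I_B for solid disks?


Given: M1=7 kg, R1=2 m, M2=1 kg, R2=5 m
For a disk: I = (1/2)*M*R^2, so I_A/I_B = (M1*R1^2)/(M2*R2^2)
M1*R1^2 = 7*4 = 28
M2*R2^2 = 1*25 = 25
I_A/I_B = 28/25 = 28/25

28/25


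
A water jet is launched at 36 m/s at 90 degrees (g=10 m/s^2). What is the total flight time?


Given: v0 = 36 m/s, theta = 90 deg, g = 10 m/s^2
sin(90) = 1
Using T = 2*v0*sin(theta) / g
T = 2*36*1 / 10
T = 72 / 10
T = 36/5 s

36/5 s


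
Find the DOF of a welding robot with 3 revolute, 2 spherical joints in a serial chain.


Given: serial robot with 3 revolute, 2 spherical joints
DOF contribution per joint type: revolute=1, prismatic=1, spherical=3, fixed=0
DOF = 3*1 + 2*3
DOF = 9

9


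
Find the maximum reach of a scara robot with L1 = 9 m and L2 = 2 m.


Given: L1 = 9 m, L2 = 2 m
For a 2-link planar arm, max reach = L1 + L2 (fully extended)
Max reach = 9 + 2
Max reach = 11 m

11 m


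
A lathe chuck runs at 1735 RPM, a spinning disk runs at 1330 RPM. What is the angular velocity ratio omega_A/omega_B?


Given: RPM_A = 1735, RPM_B = 1330
omega = 2*pi*RPM/60, so omega_A/omega_B = RPM_A / RPM_B
omega_A/omega_B = 1735 / 1330
omega_A/omega_B = 347/266

347/266


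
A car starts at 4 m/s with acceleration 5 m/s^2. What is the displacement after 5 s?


Given: v0 = 4 m/s, a = 5 m/s^2, t = 5 s
Using s = v0*t + (1/2)*a*t^2
s = 4*5 + (1/2)*5*5^2
s = 20 + (1/2)*125
s = 20 + 125/2
s = 165/2

165/2 m


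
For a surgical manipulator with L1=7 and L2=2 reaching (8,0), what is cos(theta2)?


Given: L1 = 7, L2 = 2, target (x, y) = (8, 0)
Using cos(theta2) = (x^2 + y^2 - L1^2 - L2^2) / (2*L1*L2)
x^2 + y^2 = 8^2 + 0 = 64
L1^2 + L2^2 = 49 + 4 = 53
Numerator = 64 - 53 = 11
Denominator = 2*7*2 = 28
cos(theta2) = 11/28 = 11/28

11/28


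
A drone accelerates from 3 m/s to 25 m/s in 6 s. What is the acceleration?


Given: initial velocity v0 = 3 m/s, final velocity v = 25 m/s, time t = 6 s
Using a = (v - v0) / t
a = (25 - 3) / 6
a = 22 / 6
a = 11/3 m/s^2

11/3 m/s^2


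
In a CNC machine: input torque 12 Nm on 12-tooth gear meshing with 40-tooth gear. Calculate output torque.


Given: N1 = 12, N2 = 40, T1 = 12 Nm
Using T2/T1 = N2/N1
T2 = T1 * N2 / N1
T2 = 12 * 40 / 12
T2 = 480 / 12
T2 = 40 Nm

40 Nm


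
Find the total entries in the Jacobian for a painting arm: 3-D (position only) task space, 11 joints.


Given: task space dimension = 3, joints = 11
Jacobian is a 3 x 11 matrix
Total entries = rows * columns
Total = 3 * 11
Total = 33

33


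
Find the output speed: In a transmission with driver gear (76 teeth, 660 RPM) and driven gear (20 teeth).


Given: N1 = 76 teeth, w1 = 660 RPM, N2 = 20 teeth
Using N1*w1 = N2*w2
w2 = N1*w1 / N2
w2 = 76*660 / 20
w2 = 50160 / 20
w2 = 2508 RPM

2508 RPM


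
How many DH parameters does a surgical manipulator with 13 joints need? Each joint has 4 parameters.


Given: 13 joints, 4 DH parameters per joint (d, theta, a, alpha)
Total DH parameters = number_of_joints * 4
Total = 13 * 4
Total = 52

52


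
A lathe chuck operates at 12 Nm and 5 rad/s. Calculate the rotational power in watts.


Given: tau = 12 Nm, omega = 5 rad/s
Using P = tau * omega
P = 12 * 5
P = 60 W

60 W


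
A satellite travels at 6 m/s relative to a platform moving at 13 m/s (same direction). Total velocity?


Given: object velocity = 6 m/s, platform velocity = 13 m/s (same direction)
Using classical velocity addition: v_total = v_object + v_platform
v_total = 6 + 13
v_total = 19 m/s

19 m/s


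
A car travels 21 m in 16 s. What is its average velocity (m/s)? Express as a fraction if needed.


Given: distance d = 21 m, time t = 16 s
Using v = d / t
v = 21 / 16
v = 21/16 m/s

21/16 m/s


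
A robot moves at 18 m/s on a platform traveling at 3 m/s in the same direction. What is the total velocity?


Given: object velocity = 18 m/s, platform velocity = 3 m/s (same direction)
Using classical velocity addition: v_total = v_object + v_platform
v_total = 18 + 3
v_total = 21 m/s

21 m/s


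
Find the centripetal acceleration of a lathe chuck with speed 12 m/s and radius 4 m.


Given: v = 12 m/s, r = 4 m
Using a_c = v^2 / r
a_c = 12^2 / 4
a_c = 144 / 4
a_c = 36 m/s^2

36 m/s^2


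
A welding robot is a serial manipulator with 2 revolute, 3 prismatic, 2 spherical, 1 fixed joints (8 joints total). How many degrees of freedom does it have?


Given: serial robot with 2 revolute, 3 prismatic, 2 spherical, 1 fixed joints
DOF contribution per joint type: revolute=1, prismatic=1, spherical=3, fixed=0
DOF = 2*1 + 3*1 + 2*3 + 1*0
DOF = 11

11


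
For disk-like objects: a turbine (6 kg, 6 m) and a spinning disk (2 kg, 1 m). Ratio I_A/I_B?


Given: M1=6 kg, R1=6 m, M2=2 kg, R2=1 m
For a disk: I = (1/2)*M*R^2, so I_A/I_B = (M1*R1^2)/(M2*R2^2)
M1*R1^2 = 6*36 = 216
M2*R2^2 = 2*1 = 2
I_A/I_B = 216/2 = 108

108


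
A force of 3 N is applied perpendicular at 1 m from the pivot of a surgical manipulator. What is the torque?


Given: F = 3 N, r = 1 m, angle = 90 deg (perpendicular)
Using tau = F * r * sin(90)
sin(90) = 1
tau = 3 * 1 * 1
tau = 3 Nm

3 Nm


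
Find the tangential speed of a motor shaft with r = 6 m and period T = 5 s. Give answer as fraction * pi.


Given: radius r = 6 m, period T = 5 s
Using v = 2*pi*r / T
v = 2*pi*6 / 5
v = 12*pi / 5
v = 12/5*pi m/s

12/5*pi m/s


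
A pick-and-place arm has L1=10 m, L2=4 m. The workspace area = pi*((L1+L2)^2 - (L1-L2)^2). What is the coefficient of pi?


Given: L1 = 10, L2 = 4
(L1+L2)^2 = (14)^2 = 196
(L1-L2)^2 = (6)^2 = 36
Difference = 196 - 36 = 160
This equals 4*L1*L2 = 4*10*4 = 160
Workspace area = 160*pi

160


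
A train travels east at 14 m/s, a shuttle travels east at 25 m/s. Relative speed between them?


Given: v_A = 14 m/s east, v_B = 25 m/s east
Both move in the same direction; relative speed = |v_A - v_B|
|14 - 25| = |-11|
= 11 m/s

11 m/s


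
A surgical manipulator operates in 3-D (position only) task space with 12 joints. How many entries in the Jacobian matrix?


Given: task space dimension = 3, joints = 12
Jacobian is a 3 x 12 matrix
Total entries = rows * columns
Total = 3 * 12
Total = 36

36


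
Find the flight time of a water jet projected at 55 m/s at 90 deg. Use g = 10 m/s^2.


Given: v0 = 55 m/s, theta = 90 deg, g = 10 m/s^2
sin(90) = 1
Using T = 2*v0*sin(theta) / g
T = 2*55*1 / 10
T = 110 / 10
T = 11 s

11 s


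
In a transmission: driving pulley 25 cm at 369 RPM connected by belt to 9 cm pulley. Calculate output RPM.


Given: D1 = 25 cm, w1 = 369 RPM, D2 = 9 cm
Using D1*w1 = D2*w2
w2 = D1*w1 / D2
w2 = 25*369 / 9
w2 = 9225 / 9
w2 = 1025 RPM

1025 RPM


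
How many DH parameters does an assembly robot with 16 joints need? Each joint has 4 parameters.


Given: 16 joints, 4 DH parameters per joint (d, theta, a, alpha)
Total DH parameters = number_of_joints * 4
Total = 16 * 4
Total = 64

64


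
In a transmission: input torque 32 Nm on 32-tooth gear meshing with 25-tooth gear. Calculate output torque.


Given: N1 = 32, N2 = 25, T1 = 32 Nm
Using T2/T1 = N2/N1
T2 = T1 * N2 / N1
T2 = 32 * 25 / 32
T2 = 800 / 32
T2 = 25 Nm

25 Nm


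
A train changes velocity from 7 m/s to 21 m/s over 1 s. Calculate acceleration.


Given: initial velocity v0 = 7 m/s, final velocity v = 21 m/s, time t = 1 s
Using a = (v - v0) / t
a = (21 - 7) / 1
a = 14 / 1
a = 14 m/s^2

14 m/s^2


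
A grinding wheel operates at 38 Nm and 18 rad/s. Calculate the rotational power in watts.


Given: tau = 38 Nm, omega = 18 rad/s
Using P = tau * omega
P = 38 * 18
P = 684 W

684 W


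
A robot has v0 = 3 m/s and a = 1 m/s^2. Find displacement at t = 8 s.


Given: v0 = 3 m/s, a = 1 m/s^2, t = 8 s
Using s = v0*t + (1/2)*a*t^2
s = 3*8 + (1/2)*1*8^2
s = 24 + (1/2)*64
s = 24 + 32
s = 56

56 m


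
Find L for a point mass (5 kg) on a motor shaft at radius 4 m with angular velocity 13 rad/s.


Given: m = 5 kg, r = 4 m, omega = 13 rad/s
For a point mass: I = m*r^2
I = 5*4^2 = 5*16 = 80
L = I*omega = 80*13
L = 1040 kg*m^2/s

1040 kg*m^2/s


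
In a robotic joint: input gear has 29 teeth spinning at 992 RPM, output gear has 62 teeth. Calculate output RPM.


Given: N1 = 29 teeth, w1 = 992 RPM, N2 = 62 teeth
Using N1*w1 = N2*w2
w2 = N1*w1 / N2
w2 = 29*992 / 62
w2 = 28768 / 62
w2 = 464 RPM

464 RPM


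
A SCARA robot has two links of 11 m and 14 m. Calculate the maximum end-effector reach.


Given: L1 = 11 m, L2 = 14 m
For a 2-link planar arm, max reach = L1 + L2 (fully extended)
Max reach = 11 + 14
Max reach = 25 m

25 m


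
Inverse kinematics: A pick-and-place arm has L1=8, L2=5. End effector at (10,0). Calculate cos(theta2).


Given: L1 = 8, L2 = 5, target (x, y) = (10, 0)
Using cos(theta2) = (x^2 + y^2 - L1^2 - L2^2) / (2*L1*L2)
x^2 + y^2 = 10^2 + 0 = 100
L1^2 + L2^2 = 64 + 25 = 89
Numerator = 100 - 89 = 11
Denominator = 2*8*5 = 80
cos(theta2) = 11/80 = 11/80

11/80


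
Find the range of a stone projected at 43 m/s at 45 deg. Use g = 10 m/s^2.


Given: v0 = 43 m/s, theta = 45 deg, g = 10 m/s^2
sin(2*45) = sin(90) = 1
Using R = v0^2 * sin(2*theta) / g
R = 43^2 * 1 / 10
R = 1849 / 10
R = 1849/10 m

1849/10 m


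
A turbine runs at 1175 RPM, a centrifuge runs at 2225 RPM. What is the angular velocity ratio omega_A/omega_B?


Given: RPM_A = 1175, RPM_B = 2225
omega = 2*pi*RPM/60, so omega_A/omega_B = RPM_A / RPM_B
omega_A/omega_B = 1175 / 2225
omega_A/omega_B = 47/89

47/89


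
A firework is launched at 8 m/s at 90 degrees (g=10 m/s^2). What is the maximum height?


Given: v0 = 8 m/s, theta = 90 deg, g = 10 m/s^2
sin^2(90) = 1
Using H = v0^2 * sin^2(theta) / (2*g)
H = 8^2 * 1 / (2*10)
H = 64 * 1 / 20
H = 64 / 20
H = 16/5 m

16/5 m


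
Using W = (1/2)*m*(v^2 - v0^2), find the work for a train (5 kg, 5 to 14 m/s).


Given: m = 5 kg, v0 = 5 m/s, v = 14 m/s
Using W = (1/2)*m*(v^2 - v0^2)
v^2 = 14^2 = 196
v0^2 = 5^2 = 25
v^2 - v0^2 = 196 - 25 = 171
W = (1/2)*5*171 = 855/2 J

855/2 J


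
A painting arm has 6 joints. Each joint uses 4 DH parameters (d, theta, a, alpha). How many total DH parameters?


Given: 6 joints, 4 DH parameters per joint (d, theta, a, alpha)
Total DH parameters = number_of_joints * 4
Total = 6 * 4
Total = 24

24


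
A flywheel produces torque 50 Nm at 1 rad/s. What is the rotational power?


Given: tau = 50 Nm, omega = 1 rad/s
Using P = tau * omega
P = 50 * 1
P = 50 W

50 W


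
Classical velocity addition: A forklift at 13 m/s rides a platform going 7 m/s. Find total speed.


Given: object velocity = 13 m/s, platform velocity = 7 m/s (same direction)
Using classical velocity addition: v_total = v_object + v_platform
v_total = 13 + 7
v_total = 20 m/s

20 m/s


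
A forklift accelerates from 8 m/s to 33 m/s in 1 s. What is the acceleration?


Given: initial velocity v0 = 8 m/s, final velocity v = 33 m/s, time t = 1 s
Using a = (v - v0) / t
a = (33 - 8) / 1
a = 25 / 1
a = 25 m/s^2

25 m/s^2


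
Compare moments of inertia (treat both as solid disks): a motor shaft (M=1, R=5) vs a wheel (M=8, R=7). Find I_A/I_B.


Given: M1=1 kg, R1=5 m, M2=8 kg, R2=7 m
For a disk: I = (1/2)*M*R^2, so I_A/I_B = (M1*R1^2)/(M2*R2^2)
M1*R1^2 = 1*25 = 25
M2*R2^2 = 8*49 = 392
I_A/I_B = 25/392 = 25/392

25/392


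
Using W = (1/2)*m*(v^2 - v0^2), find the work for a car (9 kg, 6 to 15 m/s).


Given: m = 9 kg, v0 = 6 m/s, v = 15 m/s
Using W = (1/2)*m*(v^2 - v0^2)
v^2 = 15^2 = 225
v0^2 = 6^2 = 36
v^2 - v0^2 = 225 - 36 = 189
W = (1/2)*9*189 = 1701/2 J

1701/2 J


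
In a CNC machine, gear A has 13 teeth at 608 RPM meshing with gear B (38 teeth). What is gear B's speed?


Given: N1 = 13 teeth, w1 = 608 RPM, N2 = 38 teeth
Using N1*w1 = N2*w2
w2 = N1*w1 / N2
w2 = 13*608 / 38
w2 = 7904 / 38
w2 = 208 RPM

208 RPM


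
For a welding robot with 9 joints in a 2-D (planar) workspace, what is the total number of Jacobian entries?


Given: task space dimension = 2, joints = 9
Jacobian is a 2 x 9 matrix
Total entries = rows * columns
Total = 2 * 9
Total = 18

18


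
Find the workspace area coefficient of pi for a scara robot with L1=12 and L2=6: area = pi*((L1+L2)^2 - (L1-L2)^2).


Given: L1 = 12, L2 = 6
(L1+L2)^2 = (18)^2 = 324
(L1-L2)^2 = (6)^2 = 36
Difference = 324 - 36 = 288
This equals 4*L1*L2 = 4*12*6 = 288
Workspace area = 288*pi

288


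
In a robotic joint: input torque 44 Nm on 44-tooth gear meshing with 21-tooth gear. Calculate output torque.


Given: N1 = 44, N2 = 21, T1 = 44 Nm
Using T2/T1 = N2/N1
T2 = T1 * N2 / N1
T2 = 44 * 21 / 44
T2 = 924 / 44
T2 = 21 Nm

21 Nm


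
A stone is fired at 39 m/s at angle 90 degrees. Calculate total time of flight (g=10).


Given: v0 = 39 m/s, theta = 90 deg, g = 10 m/s^2
sin(90) = 1
Using T = 2*v0*sin(theta) / g
T = 2*39*1 / 10
T = 78 / 10
T = 39/5 s

39/5 s


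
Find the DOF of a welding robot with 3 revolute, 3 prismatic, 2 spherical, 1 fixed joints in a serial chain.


Given: serial robot with 3 revolute, 3 prismatic, 2 spherical, 1 fixed joints
DOF contribution per joint type: revolute=1, prismatic=1, spherical=3, fixed=0
DOF = 3*1 + 3*1 + 2*3 + 1*0
DOF = 12

12


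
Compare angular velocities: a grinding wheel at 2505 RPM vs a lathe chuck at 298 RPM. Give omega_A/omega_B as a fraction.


Given: RPM_A = 2505, RPM_B = 298
omega = 2*pi*RPM/60, so omega_A/omega_B = RPM_A / RPM_B
omega_A/omega_B = 2505 / 298
omega_A/omega_B = 2505/298

2505/298


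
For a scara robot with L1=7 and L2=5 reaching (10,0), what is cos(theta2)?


Given: L1 = 7, L2 = 5, target (x, y) = (10, 0)
Using cos(theta2) = (x^2 + y^2 - L1^2 - L2^2) / (2*L1*L2)
x^2 + y^2 = 10^2 + 0 = 100
L1^2 + L2^2 = 49 + 25 = 74
Numerator = 100 - 74 = 26
Denominator = 2*7*5 = 70
cos(theta2) = 26/70 = 13/35

13/35


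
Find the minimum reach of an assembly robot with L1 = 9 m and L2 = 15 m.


Given: L1 = 9 m, L2 = 15 m
For a 2-link planar arm, min reach = |L1 - L2| (second link folded back)
Min reach = |9 - 15|
Min reach = 6 m

6 m


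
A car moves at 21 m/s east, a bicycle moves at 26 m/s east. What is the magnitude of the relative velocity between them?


Given: v_A = 21 m/s east, v_B = 26 m/s east
Both move in the same direction; relative speed = |v_A - v_B|
|21 - 26| = |-5|
= 5 m/s

5 m/s


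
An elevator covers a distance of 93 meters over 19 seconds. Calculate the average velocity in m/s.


Given: distance d = 93 m, time t = 19 s
Using v = d / t
v = 93 / 19
v = 93/19 m/s

93/19 m/s


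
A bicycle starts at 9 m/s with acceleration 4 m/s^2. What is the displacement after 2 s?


Given: v0 = 9 m/s, a = 4 m/s^2, t = 2 s
Using s = v0*t + (1/2)*a*t^2
s = 9*2 + (1/2)*4*2^2
s = 18 + (1/2)*16
s = 18 + 8
s = 26

26 m


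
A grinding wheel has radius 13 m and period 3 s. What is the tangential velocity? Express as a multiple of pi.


Given: radius r = 13 m, period T = 3 s
Using v = 2*pi*r / T
v = 2*pi*13 / 3
v = 26*pi / 3
v = 26/3*pi m/s

26/3*pi m/s


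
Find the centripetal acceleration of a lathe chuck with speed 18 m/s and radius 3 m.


Given: v = 18 m/s, r = 3 m
Using a_c = v^2 / r
a_c = 18^2 / 3
a_c = 324 / 3
a_c = 108 m/s^2

108 m/s^2


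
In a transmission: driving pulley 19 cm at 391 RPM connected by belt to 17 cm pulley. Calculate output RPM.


Given: D1 = 19 cm, w1 = 391 RPM, D2 = 17 cm
Using D1*w1 = D2*w2
w2 = D1*w1 / D2
w2 = 19*391 / 17
w2 = 7429 / 17
w2 = 437 RPM

437 RPM


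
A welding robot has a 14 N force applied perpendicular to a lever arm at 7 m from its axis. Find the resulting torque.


Given: F = 14 N, r = 7 m, angle = 90 deg (perpendicular)
Using tau = F * r * sin(90)
sin(90) = 1
tau = 14 * 7 * 1
tau = 98 Nm

98 Nm


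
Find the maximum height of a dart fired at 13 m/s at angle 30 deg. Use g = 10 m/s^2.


Given: v0 = 13 m/s, theta = 30 deg, g = 10 m/s^2
sin^2(30) = 1/4
Using H = v0^2 * sin^2(theta) / (2*g)
H = 13^2 * 1/4 / (2*10)
H = 169 * 1/4 / 20
H = 169/4 / 20
H = 169/80 m

169/80 m


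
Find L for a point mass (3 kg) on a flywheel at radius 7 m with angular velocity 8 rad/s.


Given: m = 3 kg, r = 7 m, omega = 8 rad/s
For a point mass: I = m*r^2
I = 3*7^2 = 3*49 = 147
L = I*omega = 147*8
L = 1176 kg*m^2/s

1176 kg*m^2/s


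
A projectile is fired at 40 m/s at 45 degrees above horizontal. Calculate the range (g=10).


Given: v0 = 40 m/s, theta = 45 deg, g = 10 m/s^2
sin(2*45) = sin(90) = 1
Using R = v0^2 * sin(2*theta) / g
R = 40^2 * 1 / 10
R = 1600 / 10
R = 160 m

160 m


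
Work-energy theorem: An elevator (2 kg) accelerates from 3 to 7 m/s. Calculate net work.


Given: m = 2 kg, v0 = 3 m/s, v = 7 m/s
Using W = (1/2)*m*(v^2 - v0^2)
v^2 = 7^2 = 49
v0^2 = 3^2 = 9
v^2 - v0^2 = 49 - 9 = 40
W = (1/2)*2*40 = 40 J

40 J


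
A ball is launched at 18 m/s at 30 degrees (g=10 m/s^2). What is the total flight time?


Given: v0 = 18 m/s, theta = 30 deg, g = 10 m/s^2
sin(30) = 1/2
Using T = 2*v0*sin(theta) / g
T = 2*18*1/2 / 10
T = 18 / 10
T = 9/5 s

9/5 s


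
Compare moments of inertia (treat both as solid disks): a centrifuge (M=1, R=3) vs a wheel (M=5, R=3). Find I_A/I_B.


Given: M1=1 kg, R1=3 m, M2=5 kg, R2=3 m
For a disk: I = (1/2)*M*R^2, so I_A/I_B = (M1*R1^2)/(M2*R2^2)
M1*R1^2 = 1*9 = 9
M2*R2^2 = 5*9 = 45
I_A/I_B = 9/45 = 1/5

1/5


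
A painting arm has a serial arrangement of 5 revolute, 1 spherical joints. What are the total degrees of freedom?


Given: serial robot with 5 revolute, 1 spherical joints
DOF contribution per joint type: revolute=1, prismatic=1, spherical=3, fixed=0
DOF = 5*1 + 1*3
DOF = 8

8


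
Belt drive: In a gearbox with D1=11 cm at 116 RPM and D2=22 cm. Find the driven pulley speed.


Given: D1 = 11 cm, w1 = 116 RPM, D2 = 22 cm
Using D1*w1 = D2*w2
w2 = D1*w1 / D2
w2 = 11*116 / 22
w2 = 1276 / 22
w2 = 58 RPM

58 RPM


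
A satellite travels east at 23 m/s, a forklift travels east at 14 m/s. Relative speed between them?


Given: v_A = 23 m/s east, v_B = 14 m/s east
Both move in the same direction; relative speed = |v_A - v_B|
|23 - 14| = |9|
= 9 m/s

9 m/s


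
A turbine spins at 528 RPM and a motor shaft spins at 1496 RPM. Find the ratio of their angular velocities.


Given: RPM_A = 528, RPM_B = 1496
omega = 2*pi*RPM/60, so omega_A/omega_B = RPM_A / RPM_B
omega_A/omega_B = 528 / 1496
omega_A/omega_B = 6/17

6/17


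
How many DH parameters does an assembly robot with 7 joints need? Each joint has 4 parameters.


Given: 7 joints, 4 DH parameters per joint (d, theta, a, alpha)
Total DH parameters = number_of_joints * 4
Total = 7 * 4
Total = 28

28


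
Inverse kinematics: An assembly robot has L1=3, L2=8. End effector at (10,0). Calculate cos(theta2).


Given: L1 = 3, L2 = 8, target (x, y) = (10, 0)
Using cos(theta2) = (x^2 + y^2 - L1^2 - L2^2) / (2*L1*L2)
x^2 + y^2 = 10^2 + 0 = 100
L1^2 + L2^2 = 9 + 64 = 73
Numerator = 100 - 73 = 27
Denominator = 2*3*8 = 48
cos(theta2) = 27/48 = 9/16

9/16


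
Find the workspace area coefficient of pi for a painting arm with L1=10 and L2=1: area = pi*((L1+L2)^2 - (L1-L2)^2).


Given: L1 = 10, L2 = 1
(L1+L2)^2 = (11)^2 = 121
(L1-L2)^2 = (9)^2 = 81
Difference = 121 - 81 = 40
This equals 4*L1*L2 = 4*10*1 = 40
Workspace area = 40*pi

40


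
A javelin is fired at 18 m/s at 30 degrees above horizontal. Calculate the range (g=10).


Given: v0 = 18 m/s, theta = 30 deg, g = 10 m/s^2
sin(2*30) = sin(60) = sqrt(3)/2
Using R = v0^2 * sin(2*theta) / g
R = 18^2 * (sqrt(3)/2) / 10
R = 324 * sqrt(3) / 20
R = 81/5*sqrt(3) m

81/5*sqrt(3) m


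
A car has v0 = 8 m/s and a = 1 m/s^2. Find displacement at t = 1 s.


Given: v0 = 8 m/s, a = 1 m/s^2, t = 1 s
Using s = v0*t + (1/2)*a*t^2
s = 8*1 + (1/2)*1*1^2
s = 8 + (1/2)*1
s = 8 + 1/2
s = 17/2

17/2 m


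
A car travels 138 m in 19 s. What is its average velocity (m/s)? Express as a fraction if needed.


Given: distance d = 138 m, time t = 19 s
Using v = d / t
v = 138 / 19
v = 138/19 m/s

138/19 m/s


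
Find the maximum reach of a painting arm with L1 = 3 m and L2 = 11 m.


Given: L1 = 3 m, L2 = 11 m
For a 2-link planar arm, max reach = L1 + L2 (fully extended)
Max reach = 3 + 11
Max reach = 14 m

14 m


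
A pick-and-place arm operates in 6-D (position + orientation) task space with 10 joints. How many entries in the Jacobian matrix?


Given: task space dimension = 6, joints = 10
Jacobian is a 6 x 10 matrix
Total entries = rows * columns
Total = 6 * 10
Total = 60

60


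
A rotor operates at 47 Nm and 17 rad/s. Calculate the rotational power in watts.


Given: tau = 47 Nm, omega = 17 rad/s
Using P = tau * omega
P = 47 * 17
P = 799 W

799 W


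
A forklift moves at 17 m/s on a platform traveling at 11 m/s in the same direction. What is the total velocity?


Given: object velocity = 17 m/s, platform velocity = 11 m/s (same direction)
Using classical velocity addition: v_total = v_object + v_platform
v_total = 17 + 11
v_total = 28 m/s

28 m/s


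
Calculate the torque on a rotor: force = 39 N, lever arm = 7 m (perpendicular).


Given: F = 39 N, r = 7 m, angle = 90 deg (perpendicular)
Using tau = F * r * sin(90)
sin(90) = 1
tau = 39 * 7 * 1
tau = 273 Nm

273 Nm


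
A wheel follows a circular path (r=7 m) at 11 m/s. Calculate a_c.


Given: v = 11 m/s, r = 7 m
Using a_c = v^2 / r
a_c = 11^2 / 7
a_c = 121 / 7
a_c = 121/7 m/s^2

121/7 m/s^2


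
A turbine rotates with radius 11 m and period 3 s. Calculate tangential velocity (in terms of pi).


Given: radius r = 11 m, period T = 3 s
Using v = 2*pi*r / T
v = 2*pi*11 / 3
v = 22*pi / 3
v = 22/3*pi m/s

22/3*pi m/s


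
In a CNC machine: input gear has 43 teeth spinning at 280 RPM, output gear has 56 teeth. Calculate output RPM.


Given: N1 = 43 teeth, w1 = 280 RPM, N2 = 56 teeth
Using N1*w1 = N2*w2
w2 = N1*w1 / N2
w2 = 43*280 / 56
w2 = 12040 / 56
w2 = 215 RPM

215 RPM


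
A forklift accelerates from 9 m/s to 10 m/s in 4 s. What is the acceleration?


Given: initial velocity v0 = 9 m/s, final velocity v = 10 m/s, time t = 4 s
Using a = (v - v0) / t
a = (10 - 9) / 4
a = 1 / 4
a = 1/4 m/s^2

1/4 m/s^2


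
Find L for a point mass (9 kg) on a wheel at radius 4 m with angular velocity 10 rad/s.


Given: m = 9 kg, r = 4 m, omega = 10 rad/s
For a point mass: I = m*r^2
I = 9*4^2 = 9*16 = 144
L = I*omega = 144*10
L = 1440 kg*m^2/s

1440 kg*m^2/s


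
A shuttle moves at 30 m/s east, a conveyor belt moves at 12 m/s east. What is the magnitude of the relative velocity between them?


Given: v_A = 30 m/s east, v_B = 12 m/s east
Both move in the same direction; relative speed = |v_A - v_B|
|30 - 12| = |18|
= 18 m/s

18 m/s


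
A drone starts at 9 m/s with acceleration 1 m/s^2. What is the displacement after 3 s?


Given: v0 = 9 m/s, a = 1 m/s^2, t = 3 s
Using s = v0*t + (1/2)*a*t^2
s = 9*3 + (1/2)*1*3^2
s = 27 + (1/2)*9
s = 27 + 9/2
s = 63/2

63/2 m


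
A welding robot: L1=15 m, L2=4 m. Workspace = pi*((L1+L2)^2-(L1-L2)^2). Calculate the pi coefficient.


Given: L1 = 15, L2 = 4
(L1+L2)^2 = (19)^2 = 361
(L1-L2)^2 = (11)^2 = 121
Difference = 361 - 121 = 240
This equals 4*L1*L2 = 4*15*4 = 240
Workspace area = 240*pi

240


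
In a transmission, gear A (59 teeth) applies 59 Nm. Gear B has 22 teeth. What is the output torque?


Given: N1 = 59, N2 = 22, T1 = 59 Nm
Using T2/T1 = N2/N1
T2 = T1 * N2 / N1
T2 = 59 * 22 / 59
T2 = 1298 / 59
T2 = 22 Nm

22 Nm


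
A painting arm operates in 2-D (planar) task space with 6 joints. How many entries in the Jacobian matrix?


Given: task space dimension = 2, joints = 6
Jacobian is a 2 x 6 matrix
Total entries = rows * columns
Total = 2 * 6
Total = 12

12


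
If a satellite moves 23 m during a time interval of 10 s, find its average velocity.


Given: distance d = 23 m, time t = 10 s
Using v = d / t
v = 23 / 10
v = 23/10 m/s

23/10 m/s


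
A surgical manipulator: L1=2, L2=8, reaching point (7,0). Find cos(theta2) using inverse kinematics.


Given: L1 = 2, L2 = 8, target (x, y) = (7, 0)
Using cos(theta2) = (x^2 + y^2 - L1^2 - L2^2) / (2*L1*L2)
x^2 + y^2 = 7^2 + 0 = 49
L1^2 + L2^2 = 4 + 64 = 68
Numerator = 49 - 68 = -19
Denominator = 2*2*8 = 32
cos(theta2) = -19/32 = -19/32

-19/32


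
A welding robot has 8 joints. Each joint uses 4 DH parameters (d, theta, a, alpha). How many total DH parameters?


Given: 8 joints, 4 DH parameters per joint (d, theta, a, alpha)
Total DH parameters = number_of_joints * 4
Total = 8 * 4
Total = 32

32


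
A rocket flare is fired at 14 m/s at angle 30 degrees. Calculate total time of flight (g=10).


Given: v0 = 14 m/s, theta = 30 deg, g = 10 m/s^2
sin(30) = 1/2
Using T = 2*v0*sin(theta) / g
T = 2*14*1/2 / 10
T = 14 / 10
T = 7/5 s

7/5 s


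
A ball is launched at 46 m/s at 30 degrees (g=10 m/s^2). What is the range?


Given: v0 = 46 m/s, theta = 30 deg, g = 10 m/s^2
sin(2*30) = sin(60) = sqrt(3)/2
Using R = v0^2 * sin(2*theta) / g
R = 46^2 * (sqrt(3)/2) / 10
R = 2116 * sqrt(3) / 20
R = 529/5*sqrt(3) m

529/5*sqrt(3) m


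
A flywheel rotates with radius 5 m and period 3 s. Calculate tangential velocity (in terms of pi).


Given: radius r = 5 m, period T = 3 s
Using v = 2*pi*r / T
v = 2*pi*5 / 3
v = 10*pi / 3
v = 10/3*pi m/s

10/3*pi m/s


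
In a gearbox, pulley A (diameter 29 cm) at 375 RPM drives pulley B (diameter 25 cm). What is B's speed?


Given: D1 = 29 cm, w1 = 375 RPM, D2 = 25 cm
Using D1*w1 = D2*w2
w2 = D1*w1 / D2
w2 = 29*375 / 25
w2 = 10875 / 25
w2 = 435 RPM

435 RPM


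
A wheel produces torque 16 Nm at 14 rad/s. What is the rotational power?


Given: tau = 16 Nm, omega = 14 rad/s
Using P = tau * omega
P = 16 * 14
P = 224 W

224 W


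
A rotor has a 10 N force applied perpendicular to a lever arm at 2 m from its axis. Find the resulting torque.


Given: F = 10 N, r = 2 m, angle = 90 deg (perpendicular)
Using tau = F * r * sin(90)
sin(90) = 1
tau = 10 * 2 * 1
tau = 20 Nm

20 Nm


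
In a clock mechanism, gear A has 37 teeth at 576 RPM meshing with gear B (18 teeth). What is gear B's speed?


Given: N1 = 37 teeth, w1 = 576 RPM, N2 = 18 teeth
Using N1*w1 = N2*w2
w2 = N1*w1 / N2
w2 = 37*576 / 18
w2 = 21312 / 18
w2 = 1184 RPM

1184 RPM


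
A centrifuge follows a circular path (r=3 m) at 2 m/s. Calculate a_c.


Given: v = 2 m/s, r = 3 m
Using a_c = v^2 / r
a_c = 2^2 / 3
a_c = 4 / 3
a_c = 4/3 m/s^2

4/3 m/s^2


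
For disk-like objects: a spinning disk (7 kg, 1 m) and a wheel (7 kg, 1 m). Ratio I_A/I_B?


Given: M1=7 kg, R1=1 m, M2=7 kg, R2=1 m
For a disk: I = (1/2)*M*R^2, so I_A/I_B = (M1*R1^2)/(M2*R2^2)
M1*R1^2 = 7*1 = 7
M2*R2^2 = 7*1 = 7
I_A/I_B = 7/7 = 1

1


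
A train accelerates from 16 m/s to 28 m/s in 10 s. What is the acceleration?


Given: initial velocity v0 = 16 m/s, final velocity v = 28 m/s, time t = 10 s
Using a = (v - v0) / t
a = (28 - 16) / 10
a = 12 / 10
a = 6/5 m/s^2

6/5 m/s^2


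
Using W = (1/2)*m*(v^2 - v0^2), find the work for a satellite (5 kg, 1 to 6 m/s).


Given: m = 5 kg, v0 = 1 m/s, v = 6 m/s
Using W = (1/2)*m*(v^2 - v0^2)
v^2 = 6^2 = 36
v0^2 = 1^2 = 1
v^2 - v0^2 = 36 - 1 = 35
W = (1/2)*5*35 = 175/2 J

175/2 J


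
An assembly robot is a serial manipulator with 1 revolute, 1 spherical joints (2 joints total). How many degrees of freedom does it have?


Given: serial robot with 1 revolute, 1 spherical joints
DOF contribution per joint type: revolute=1, prismatic=1, spherical=3, fixed=0
DOF = 1*1 + 1*3
DOF = 4

4


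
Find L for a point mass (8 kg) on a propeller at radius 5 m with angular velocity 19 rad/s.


Given: m = 8 kg, r = 5 m, omega = 19 rad/s
For a point mass: I = m*r^2
I = 8*5^2 = 8*25 = 200
L = I*omega = 200*19
L = 3800 kg*m^2/s

3800 kg*m^2/s


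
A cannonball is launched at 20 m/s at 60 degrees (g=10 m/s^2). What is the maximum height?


Given: v0 = 20 m/s, theta = 60 deg, g = 10 m/s^2
sin^2(60) = 3/4
Using H = v0^2 * sin^2(theta) / (2*g)
H = 20^2 * 3/4 / (2*10)
H = 400 * 3/4 / 20
H = 300 / 20
H = 15 m

15 m


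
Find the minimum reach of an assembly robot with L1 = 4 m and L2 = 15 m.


Given: L1 = 4 m, L2 = 15 m
For a 2-link planar arm, min reach = |L1 - L2| (second link folded back)
Min reach = |4 - 15|
Min reach = 11 m

11 m


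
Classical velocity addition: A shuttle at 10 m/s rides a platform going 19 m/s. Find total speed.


Given: object velocity = 10 m/s, platform velocity = 19 m/s (same direction)
Using classical velocity addition: v_total = v_object + v_platform
v_total = 10 + 19
v_total = 29 m/s

29 m/s


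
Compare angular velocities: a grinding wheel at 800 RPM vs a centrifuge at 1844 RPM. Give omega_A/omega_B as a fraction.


Given: RPM_A = 800, RPM_B = 1844
omega = 2*pi*RPM/60, so omega_A/omega_B = RPM_A / RPM_B
omega_A/omega_B = 800 / 1844
omega_A/omega_B = 200/461

200/461


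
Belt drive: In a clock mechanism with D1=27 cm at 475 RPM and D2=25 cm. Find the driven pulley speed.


Given: D1 = 27 cm, w1 = 475 RPM, D2 = 25 cm
Using D1*w1 = D2*w2
w2 = D1*w1 / D2
w2 = 27*475 / 25
w2 = 12825 / 25
w2 = 513 RPM

513 RPM


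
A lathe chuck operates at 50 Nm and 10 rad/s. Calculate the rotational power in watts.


Given: tau = 50 Nm, omega = 10 rad/s
Using P = tau * omega
P = 50 * 10
P = 500 W

500 W


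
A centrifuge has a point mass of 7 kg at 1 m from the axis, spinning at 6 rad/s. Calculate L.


Given: m = 7 kg, r = 1 m, omega = 6 rad/s
For a point mass: I = m*r^2
I = 7*1^2 = 7*1 = 7
L = I*omega = 7*6
L = 42 kg*m^2/s

42 kg*m^2/s


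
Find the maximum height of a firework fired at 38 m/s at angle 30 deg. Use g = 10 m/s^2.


Given: v0 = 38 m/s, theta = 30 deg, g = 10 m/s^2
sin^2(30) = 1/4
Using H = v0^2 * sin^2(theta) / (2*g)
H = 38^2 * 1/4 / (2*10)
H = 1444 * 1/4 / 20
H = 361 / 20
H = 361/20 m

361/20 m


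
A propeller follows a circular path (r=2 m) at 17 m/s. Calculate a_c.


Given: v = 17 m/s, r = 2 m
Using a_c = v^2 / r
a_c = 17^2 / 2
a_c = 289 / 2
a_c = 289/2 m/s^2

289/2 m/s^2


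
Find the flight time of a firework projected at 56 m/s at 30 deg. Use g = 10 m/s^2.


Given: v0 = 56 m/s, theta = 30 deg, g = 10 m/s^2
sin(30) = 1/2
Using T = 2*v0*sin(theta) / g
T = 2*56*1/2 / 10
T = 56 / 10
T = 28/5 s

28/5 s


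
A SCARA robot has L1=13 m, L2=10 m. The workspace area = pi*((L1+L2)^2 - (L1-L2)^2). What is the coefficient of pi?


Given: L1 = 13, L2 = 10
(L1+L2)^2 = (23)^2 = 529
(L1-L2)^2 = (3)^2 = 9
Difference = 529 - 9 = 520
This equals 4*L1*L2 = 4*13*10 = 520
Workspace area = 520*pi

520


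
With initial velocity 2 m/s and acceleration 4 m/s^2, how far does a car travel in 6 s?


Given: v0 = 2 m/s, a = 4 m/s^2, t = 6 s
Using s = v0*t + (1/2)*a*t^2
s = 2*6 + (1/2)*4*6^2
s = 12 + (1/2)*144
s = 12 + 72
s = 84

84 m


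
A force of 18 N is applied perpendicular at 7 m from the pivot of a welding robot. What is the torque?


Given: F = 18 N, r = 7 m, angle = 90 deg (perpendicular)
Using tau = F * r * sin(90)
sin(90) = 1
tau = 18 * 7 * 1
tau = 126 Nm

126 Nm


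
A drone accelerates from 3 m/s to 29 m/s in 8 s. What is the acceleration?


Given: initial velocity v0 = 3 m/s, final velocity v = 29 m/s, time t = 8 s
Using a = (v - v0) / t
a = (29 - 3) / 8
a = 26 / 8
a = 13/4 m/s^2

13/4 m/s^2


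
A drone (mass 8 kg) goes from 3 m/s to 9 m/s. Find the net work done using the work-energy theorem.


Given: m = 8 kg, v0 = 3 m/s, v = 9 m/s
Using W = (1/2)*m*(v^2 - v0^2)
v^2 = 9^2 = 81
v0^2 = 3^2 = 9
v^2 - v0^2 = 81 - 9 = 72
W = (1/2)*8*72 = 288 J

288 J


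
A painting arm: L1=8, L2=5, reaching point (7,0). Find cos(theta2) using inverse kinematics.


Given: L1 = 8, L2 = 5, target (x, y) = (7, 0)
Using cos(theta2) = (x^2 + y^2 - L1^2 - L2^2) / (2*L1*L2)
x^2 + y^2 = 7^2 + 0 = 49
L1^2 + L2^2 = 64 + 25 = 89
Numerator = 49 - 89 = -40
Denominator = 2*8*5 = 80
cos(theta2) = -40/80 = -1/2

-1/2


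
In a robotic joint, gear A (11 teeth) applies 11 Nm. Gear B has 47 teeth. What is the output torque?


Given: N1 = 11, N2 = 47, T1 = 11 Nm
Using T2/T1 = N2/N1
T2 = T1 * N2 / N1
T2 = 11 * 47 / 11
T2 = 517 / 11
T2 = 47 Nm

47 Nm


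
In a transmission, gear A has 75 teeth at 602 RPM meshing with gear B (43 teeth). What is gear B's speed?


Given: N1 = 75 teeth, w1 = 602 RPM, N2 = 43 teeth
Using N1*w1 = N2*w2
w2 = N1*w1 / N2
w2 = 75*602 / 43
w2 = 45150 / 43
w2 = 1050 RPM

1050 RPM
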